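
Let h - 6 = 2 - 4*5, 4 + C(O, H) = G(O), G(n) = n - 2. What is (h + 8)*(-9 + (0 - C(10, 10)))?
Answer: 52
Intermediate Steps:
G(n) = -2 + n
C(O, H) = -6 + O (C(O, H) = -4 + (-2 + O) = -6 + O)
h = -12 (h = 6 + (2 - 4*5) = 6 + (2 - 20) = 6 - 18 = -12)
(h + 8)*(-9 + (0 - C(10, 10))) = (-12 + 8)*(-9 + (0 - (-6 + 10))) = -4*(-9 + (0 - 1*4)) = -4*(-9 + (0 - 4)) = -4*(-9 - 4) = -4*(-13) = 52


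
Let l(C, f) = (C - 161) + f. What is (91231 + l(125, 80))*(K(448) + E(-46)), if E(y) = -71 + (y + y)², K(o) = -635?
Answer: 708111450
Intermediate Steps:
l(C, f) = -161 + C + f (l(C, f) = (-161 + C) + f = -161 + C + f)
E(y) = -71 + 4*y² (E(y) = -71 + (2*y)² = -71 + 4*y²)
(91231 + l(125, 80))*(K(448) + E(-46)) = (91231 + (-161 + 125 + 80))*(-635 + (-71 + 4*(-46)²)) = (91231 + 44)*(-635 + (-71 + 4*2116)) = 91275*(-635 + (-71 + 8464)) = 91275*(-635 + 8393) = 91275*7758 = 708111450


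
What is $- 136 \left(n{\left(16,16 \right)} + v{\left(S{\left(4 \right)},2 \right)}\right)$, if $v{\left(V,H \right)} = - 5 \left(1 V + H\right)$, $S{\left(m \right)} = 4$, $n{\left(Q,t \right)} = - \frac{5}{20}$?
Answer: $4114$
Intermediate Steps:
$n{\left(Q,t \right)} = - \frac{1}{4}$ ($n{\left(Q,t \right)} = \left(-5\right) \frac{1}{20} = - \frac{1}{4}$)
$v{\left(V,H \right)} = - 5 H - 5 V$ ($v{\left(V,H \right)} = - 5 \left(V + H\right) = - 5 \left(H + V\right) = - 5 H - 5 V$)
$- 136 \left(n{\left(16,16 \right)} + v{\left(S{\left(4 \right)},2 \right)}\right) = - 136 \left(- \frac{1}{4} - 30\right) = \left(-136\right) \left(- \frac{121}{4}\right) = 4114$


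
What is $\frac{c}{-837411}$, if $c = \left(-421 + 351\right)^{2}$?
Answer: $- \frac{4900}{837411} \approx -0.0058514$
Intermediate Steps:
$c = 4900$ ($c = \left(-70\right)^{2} = 4900$)
$\frac{c}{-837411} = \frac{4900}{-837411} = 4900 \left(- \frac{1}{837411}\right) = - \frac{4900}{837411}$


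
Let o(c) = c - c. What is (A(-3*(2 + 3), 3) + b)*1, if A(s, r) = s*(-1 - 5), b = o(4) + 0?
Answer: 90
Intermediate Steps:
o(c) = 0
b = 0 (b = 0 + 0 = 0)
A(s, r) = -6*s (A(s, r) = s*(-6) = -6*s)
(A(-3*(2 + 3), 3) + b)*1 = (-(-18)*(2 + 3) + 0)*1 = (-(-18)*5 + 0)*1 = (-6*(-15) + 0)*1 = (90 + 0)*1 = 90*1 = 90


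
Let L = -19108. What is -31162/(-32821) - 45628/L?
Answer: 30779413/9222701 ≈ 3.3374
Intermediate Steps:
-31162/(-32821) - 45628/L = -31162/(-32821) - 45628/(-19108) = -31162*(-1/32821) - 45628*(-1/19108) = 31162/32821 + 671/281 = 30779413/9222701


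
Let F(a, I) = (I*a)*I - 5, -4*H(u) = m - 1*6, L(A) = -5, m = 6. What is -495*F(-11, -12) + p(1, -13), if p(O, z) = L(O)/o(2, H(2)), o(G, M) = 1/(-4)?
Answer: 786575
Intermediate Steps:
H(u) = 0 (H(u) = -(6 - 1*6)/4 = -(6 - 6)/4 = -¼*0 = 0)
o(G, M) = -¼
F(a, I) = -5 + a*I² (F(a, I) = a*I² - 5 = -5 + a*I²)
p(O, z) = 20 (p(O, z) = -5/(-¼) = -5*(-4) = 20)
-495*F(-11, -12) + p(1, -13) = -495*(-5 - 11*(-12)²) + 20 = -495*(-5 - 11*144) + 20 = -495*(-5 - 1584) + 20 = -495*(-1589) + 20 = 786555 + 20 = 786575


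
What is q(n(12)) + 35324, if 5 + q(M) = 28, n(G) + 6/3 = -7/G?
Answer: 35347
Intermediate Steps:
n(G) = -2 - 7/G
q(M) = 23 (q(M) = -5 + 28 = 23)
q(n(12)) + 35324 = 23 + 35324 = 35347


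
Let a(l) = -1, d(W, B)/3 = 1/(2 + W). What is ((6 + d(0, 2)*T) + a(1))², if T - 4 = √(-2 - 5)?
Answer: 421/4 + 33*I*√7 ≈ 105.25 + 87.31*I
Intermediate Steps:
d(W, B) = 3/(2 + W)
T = 4 + I*√7 (T = 4 + √(-2 - 5) = 4 + √(-7) = 4 + I*√7 ≈ 4.0 + 2.6458*I)
((6 + d(0, 2)*T) + a(1))² = ((6 + (3/(2 + 0))*(4 + I*√7)) - 1)² = ((6 + (3/2)*(4 + I*√7)) - 1)² = ((6 + (3*(½))*(4 + I*√7)) - 1)² = ((6 + 3*(4 + I*√7)/2) - 1)² = ((6 + (6 + 3*I*√7/2)) - 1)² = ((12 + 3*I*√7/2) - 1)² = (11 + 3*I*√7/2)²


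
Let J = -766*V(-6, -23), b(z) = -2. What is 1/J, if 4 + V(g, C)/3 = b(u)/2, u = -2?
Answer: 1/11490 ≈ 8.7032e-5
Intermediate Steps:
V(g, C) = -15 (V(g, C) = -12 + 3*(-2/2) = -12 + 3*(-2*1/2) = -12 + 3*(-1) = -12 - 3 = -15)
J = 11490 (J = -766*(-15) = 11490)
1/J = 1/11490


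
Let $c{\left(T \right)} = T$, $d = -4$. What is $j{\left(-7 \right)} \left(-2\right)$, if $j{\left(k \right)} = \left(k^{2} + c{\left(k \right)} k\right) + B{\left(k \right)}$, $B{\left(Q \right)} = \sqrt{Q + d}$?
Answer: $-196 - 2 i \sqrt{11} \approx -196.0 - 6.6332 i$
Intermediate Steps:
$B{\left(Q \right)} = \sqrt{-4 + Q}$ ($B{\left(Q \right)} = \sqrt{Q - 4} = \sqrt{-4 + Q}$)
$j{\left(k \right)} = \sqrt{-4 + k} + 2 k^{2}$ ($j{\left(k \right)} = \left(k^{2} + k k\right) + \sqrt{-4 + k} = \left(k^{2} + k^{2}\right) + \sqrt{-4 + k} = 2 k^{2} + \sqrt{-4 + k} = \sqrt{-4 + k} + 2 k^{2}$)
$j{\left(-7 \right)} \left(-2\right) = \left(\sqrt{-4 - 7} + 2 \left(-7\right)^{2}\right) \left(-2\right) = \left(\sqrt{-11} + 2 \cdot 49\right) \left(-2\right) = \left(i \sqrt{11} + 98\right) \left(-2\right) = \left(98 + i \sqrt{11}\right) \left(-2\right) = -196 - 2 i \sqrt{11}$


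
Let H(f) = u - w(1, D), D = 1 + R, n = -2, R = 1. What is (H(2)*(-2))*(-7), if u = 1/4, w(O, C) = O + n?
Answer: 35/2 ≈ 17.500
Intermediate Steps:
D = 2 (D = 1 + 1 = 2)
w(O, C) = -2 + O (w(O, C) = O - 2 = -2 + O)
u = ¼ (u = 1*(¼) = ¼ ≈ 0.25000)
H(f) = 5/4 (H(f) = ¼ - (-2 + 1) = ¼ - 1*(-1) = ¼ + 1 = 5/4)
(H(2)*(-2))*(-7) = ((5/4)*(-2))*(-7) = -5/2*(-7) = 35/2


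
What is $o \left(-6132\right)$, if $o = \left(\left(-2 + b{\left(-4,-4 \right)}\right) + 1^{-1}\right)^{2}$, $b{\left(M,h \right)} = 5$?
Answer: $-98112$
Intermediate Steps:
$o = 16$ ($o = \left(\left(-2 + 5\right) + 1^{-1}\right)^{2} = \left(3 + 1\right)^{2} = 4^{2} = 16$)
$o \left(-6132\right) = 16 \left(-6132\right) = -98112$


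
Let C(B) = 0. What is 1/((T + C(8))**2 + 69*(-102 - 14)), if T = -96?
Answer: 1/1212 ≈ 0.00082508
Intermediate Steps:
1/((T + C(8))**2 + 69*(-102 - 14)) = 1/((-96 + 0)**2 + 69*(-102 - 14)) = 1/((-96)**2 + 69*(-116)) = 1/(9216 - 8004) = 1/1212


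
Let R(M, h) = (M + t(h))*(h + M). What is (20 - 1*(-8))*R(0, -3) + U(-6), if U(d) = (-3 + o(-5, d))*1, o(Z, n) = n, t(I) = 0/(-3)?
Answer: -9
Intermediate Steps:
t(I) = 0 (t(I) = 0*(-⅓) = 0)
R(M, h) = M*(M + h) (R(M, h) = (M + 0)*(h + M) = M*(M + h))
U(d) = -3 + d (U(d) = (-3 + d)*1 = -3 + d)
(20 - 1*(-8))*R(0, -3) + U(-6) = (20 - 1*(-8))*(0*(0 - 3)) + (-3 - 6) = (20 + 8)*(0*(-3)) - 9 = 28*0 - 9 = 0 - 9 = -9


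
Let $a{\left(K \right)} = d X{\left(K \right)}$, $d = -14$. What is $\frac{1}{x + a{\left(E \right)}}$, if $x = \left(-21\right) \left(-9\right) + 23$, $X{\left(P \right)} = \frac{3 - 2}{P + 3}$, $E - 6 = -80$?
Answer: $\frac{71}{15066} \approx 0.0047126$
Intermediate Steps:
$E = -74$ ($E = 6 - 80 = -74$)
$X{\left(P \right)} = \frac{1}{3 + P}$ ($X{\left(P \right)} = 1 \frac{1}{3 + P} = \frac{1}{3 + P}$)
$x = 212$ ($x = 189 + 23 = 212$)
$a{\left(K \right)} = - \frac{14}{3 + K}$
$\frac{1}{x + a{\left(E \right)}} = \frac{1}{212 - \frac{14}{3 - 74}} = \frac{1}{212 - \frac{14}{-71}} = \frac{1}{212 - - \frac{14}{71}} = \frac{1}{212 + \frac{14}{71}} = \frac{1}{\frac{15066}{71}} = \frac{71}{15066}$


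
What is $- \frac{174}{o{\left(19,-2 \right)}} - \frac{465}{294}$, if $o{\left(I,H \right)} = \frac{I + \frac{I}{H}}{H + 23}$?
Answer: $- \frac{719129}{1862} \approx -386.21$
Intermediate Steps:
$o{\left(I,H \right)} = \frac{I + \frac{I}{H}}{23 + H}$
$- \frac{174}{o{\left(19,-2 \right)}} - \frac{465}{294} = - \frac{174}{19 \frac{1}{-2} \frac{1}{23 - 2} \left(1 - 2\right)} - \frac{465}{294} = - \frac{174}{19 \left(- \frac{1}{2}\right) \frac{1}{21} \left(-1\right)} - \frac{155}{98} = - \frac{174}{\frac{19}{42}} - \frac{155}{98} = \left(-174\right) \frac{42}{19} - \frac{155}{98} = - \frac{7308}{19} - \frac{155}{98} = - \frac{719129}{1862}$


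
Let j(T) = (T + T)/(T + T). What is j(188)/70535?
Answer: 1/70535 ≈ 1.4177e-5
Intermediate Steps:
j(T) = 1 (j(T) = (2*T)/((2*T)) = (2*T)*(1/(2*T)) = 1)
j(188)/70535 = 1/70535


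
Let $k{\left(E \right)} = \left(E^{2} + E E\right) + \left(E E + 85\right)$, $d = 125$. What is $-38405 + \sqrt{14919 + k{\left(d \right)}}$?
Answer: $-38405 + \sqrt{61879} \approx -38156.0$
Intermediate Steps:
$k{\left(E \right)} = 85 + 3 E^{2}$ ($k{\left(E \right)} = \left(E^{2} + E^{2}\right) + \left(E^{2} + 85\right) = 2 E^{2} + \left(85 + E^{2}\right) = 85 + 3 E^{2}$)
$-38405 + \sqrt{14919 + k{\left(d \right)}} = -38405 + \sqrt{14919 + \left(85 + 3 \cdot 125^{2}\right)} = -38405 + \sqrt{14919 + \left(85 + 3 \cdot 15625\right)} = -38405 + \sqrt{14919 + \left(85 + 46875\right)} = -38405 + \sqrt{14919 + 46960} = -38405 + \sqrt{61879}$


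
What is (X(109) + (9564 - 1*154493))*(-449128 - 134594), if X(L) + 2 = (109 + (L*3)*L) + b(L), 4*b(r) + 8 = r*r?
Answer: 123995102823/2 ≈ 6.1998e+10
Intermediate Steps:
b(r) = -2 + r²/4 (b(r) = -2 + (r*r)/4 = -2 + r²/4)
X(L) = 105 + 13*L²/4 (X(L) = -2 + ((109 + (L*3)*L) + (-2 + L²/4)) = -2 + ((109 + (3*L)*L) + (-2 + L²/4)) = -2 + ((109 + 3*L²) + (-2 + L²/4)) = -2 + (107 + 13*L²/4) = 105 + 13*L²/4)
(X(109) + (9564 - 1*154493))*(-449128 - 134594) = ((105 + (13/4)*109²) + (9564 - 1*154493))*(-449128 - 134594) = ((105 + (13/4)*11881) + (9564 - 154493))*(-583722) = ((105 + 154453/4) - 144929)*(-583722) = (154873/4 - 144929)*(-583722) = -424843/4*(-583722) = 123995102823/2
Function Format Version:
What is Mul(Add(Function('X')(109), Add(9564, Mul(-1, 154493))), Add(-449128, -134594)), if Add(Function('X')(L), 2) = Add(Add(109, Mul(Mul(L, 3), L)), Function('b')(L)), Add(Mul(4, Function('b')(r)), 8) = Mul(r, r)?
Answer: Rational(123995102823, 2) ≈ 6.1998e+10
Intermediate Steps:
Function('b')(r) = Add(-2, Mul(Rational(1, 4), Pow(r, 2))) (Function('b')(r) = Add(-2, Mul(Rational(1, 4), Mul(r, r))) = Add(-2, Mul(Rational(1, 4), Pow(r, 2))))
Function('X')(L) = Add(105, Mul(Rational(13, 4), Pow(L, 2))) (Function('X')(L) = Add(-2, Add(Add(109, Mul(Mul(L, 3), L)), Add(-2, Mul(Rational(1, 4), Pow(L, 2))))) = Add(-2, Add(Add(109, Mul(Mul(3, L), L)), Add(-2, Mul(Rational(1, 4), Pow(L, 2))))) = Add(-2, Add(Add(109, Mul(3, Pow(L, 2))), Add(-2, Mul(Rational(1, 4), Pow(L, 2))))) = Add(-2, Add(107, Mul(Rational(13, 4), Pow(L, 2)))) = Add(105, Mul(Rational(13, 4), Pow(L, 2))))
Mul(Add(Function('X')(109), Add(9564, Mul(-1, 154493))), Add(-449128, -134594)) = Mul(Add(Add(105, Mul(Rational(13, 4), Pow(109, 2))), Add(9564, Mul(-1, 154493))), Add(-449128, -134594)) = Mul(Add(Add(105, Mul(Rational(13, 4), 11881)), Add(9564, -154493)), -583722) = Mul(Add(Add(105, Rational(154453, 4)), -144929), -583722) = Mul(Add(Rational(154873, 4), -144929), -583722) = Mul(Rational(-424843, 4), -583722) = Rational(123995102823, 2)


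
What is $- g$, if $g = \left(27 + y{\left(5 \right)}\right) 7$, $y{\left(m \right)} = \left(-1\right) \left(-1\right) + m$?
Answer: $-231$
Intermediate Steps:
$y{\left(m \right)} = 1 + m$
$g = 231$ ($g = \left(27 + \left(1 + 5\right)\right) 7 = \left(27 + 6\right) 7 = 33 \cdot 7 = 231$)
$- g = \left(-1\right) 231 = -231$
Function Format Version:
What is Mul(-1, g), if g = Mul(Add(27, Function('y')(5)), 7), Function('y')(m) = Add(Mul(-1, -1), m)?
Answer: -231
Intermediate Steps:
Function('y')(m) = Add(1, m)
g = 231 (g = Mul(Add(27, Add(1, 5)), 7) = Mul(Add(27, 6), 7) = Mul(33, 7) = 231)
Mul(-1, g) = Mul(-1, 231) = -231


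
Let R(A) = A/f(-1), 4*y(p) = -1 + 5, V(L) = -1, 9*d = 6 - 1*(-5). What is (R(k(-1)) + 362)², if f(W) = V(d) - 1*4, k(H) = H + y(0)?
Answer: 131044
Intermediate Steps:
d = 11/9 (d = (6 - 1*(-5))/9 = (6 + 5)/9 = (⅑)*11 = 11/9 ≈ 1.2222)
y(p) = 1 (y(p) = (-1 + 5)/4 = (¼)*4 = 1)
k(H) = 1 + H (k(H) = H + 1 = 1 + H)
f(W) = -5 (f(W) = -1 - 1*4 = -1 - 4 = -5)
R(A) = -A/5 (R(A) = A/(-5) = A*(-⅕) = -A/5)
(R(k(-1)) + 362)² = (-(1 - 1)/5 + 362)² = (-⅕*0 + 362)² = (0 + 362)² = 362² = 131044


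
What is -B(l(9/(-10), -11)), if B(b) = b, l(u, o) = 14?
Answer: -14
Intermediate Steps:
-B(l(9/(-10), -11)) = -1*14 = -14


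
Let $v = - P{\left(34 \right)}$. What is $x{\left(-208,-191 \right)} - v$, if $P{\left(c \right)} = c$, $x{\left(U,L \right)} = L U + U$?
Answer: $39554$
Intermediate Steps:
$x{\left(U,L \right)} = U + L U$
$v = -34$ ($v = \left(-1\right) 34 = -34$)
$x{\left(-208,-191 \right)} - v = - 208 \left(1 - 191\right) - -34 = \left(-208\right) \left(-190\right) + 34 = 39520 + 34 = 39554$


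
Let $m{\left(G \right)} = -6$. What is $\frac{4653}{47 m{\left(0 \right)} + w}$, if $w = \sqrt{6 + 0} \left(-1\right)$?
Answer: $- \frac{218691}{13253} + \frac{1551 \sqrt{6}}{26506} \approx -16.358$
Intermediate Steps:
$w = - \sqrt{6}$ ($w = \sqrt{6} \left(-1\right) = - \sqrt{6} \approx -2.4495$)
$\frac{4653}{47 m{\left(0 \right)} + w} = \frac{4653}{47 \left(-6\right) - \sqrt{6}} = \frac{4653}{-282 - \sqrt{6}}$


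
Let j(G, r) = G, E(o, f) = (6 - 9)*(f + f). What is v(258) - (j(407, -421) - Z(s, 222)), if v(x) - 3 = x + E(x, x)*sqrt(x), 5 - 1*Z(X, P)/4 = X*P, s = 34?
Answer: -30318 - 1548*sqrt(258) ≈ -55183.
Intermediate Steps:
E(o, f) = -6*f
Z(X, P) = 20 - 4*P*X (Z(X, P) = 20 - 4*X*P = 20 - 4*P*X)
v(x) = 3 + x - 6*x**(3/2) (v(x) = 3 + (x + (-6*x)*sqrt(x)) = 3 + (x - 6*x**(3/2)) = 3 + x - 6*x**(3/2))
v(258) - (j(407, -421) - Z(s, 222)) = (3 + 258 - 1548*sqrt(258)) - (407 - (20 - 4*222*34)) = (3 + 258 - 1548*sqrt(258)) - (407 - (20 - 30192)) = (3 + 258 - 1548*sqrt(258)) - (407 - 1*(-30172)) = (261 - 1548*sqrt(258)) - (407 + 30172) = (261 - 1548*sqrt(258)) - 1*30579 = (261 - 1548*sqrt(258)) - 30579 = -30318 - 1548*sqrt(258)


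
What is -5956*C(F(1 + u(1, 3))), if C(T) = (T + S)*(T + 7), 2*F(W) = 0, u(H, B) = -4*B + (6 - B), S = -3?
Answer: 125076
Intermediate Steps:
u(H, B) = 6 - 5*B
F(W) = 0 (F(W) = (1/2)*0 = 0)
C(T) = (-3 + T)*(7 + T) (C(T) = (T - 3)*(T + 7) = (-3 + T)*(7 + T))
-5956*C(F(1 + u(1, 3))) = -5956*(-21 + 0**2 + 4*0) = -5956*(-21 + 0 + 0) = -5956*(-21) = 125076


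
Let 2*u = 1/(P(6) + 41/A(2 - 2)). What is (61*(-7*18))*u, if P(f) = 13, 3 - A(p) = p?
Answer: -11529/80 ≈ -144.11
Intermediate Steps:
A(p) = 3 - p
u = 3/160 (u = 1/(2*(13 + 41/(3 - (2 - 2)))) = 1/(2*(13 + 41/(3 - 1*0))) = 1/(2*(13 + 41/(3 + 0))) = 1/(2*(13 + 41/3)) = 1/(2*(80/3)) = (½)*(3/80) = 3/160 ≈ 0.018750)
(61*(-7*18))*u = (61*(-7*18))*(3/160) = (61*(-126))*(3/160) = -7686*3/160 = -11529/80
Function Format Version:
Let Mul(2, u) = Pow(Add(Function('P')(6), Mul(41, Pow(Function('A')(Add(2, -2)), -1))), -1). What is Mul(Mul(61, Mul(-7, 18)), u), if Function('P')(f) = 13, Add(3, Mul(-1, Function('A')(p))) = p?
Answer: Rational(-11529, 80) ≈ -144.11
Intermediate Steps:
Function('A')(p) = Add(3, Mul(-1, p))
u = Rational(3, 160) (u = Mul(Rational(1, 2), Pow(Add(13, Mul(41, Pow(Add(3, Mul(-1, Add(2, -2))), -1))), -1)) = Mul(Rational(1, 2), Pow(Add(13, Mul(41, Pow(Add(3, Mul(-1, 0)), -1))), -1)) = Mul(Rational(1, 2), Pow(Add(13, Mul(41, Pow(Add(3, 0), -1))), -1)) = Mul(Rational(1, 2), Pow(Add(13, Mul(41, Pow(3, -1))), -1)) = Mul(Rational(1, 2), Pow(Add(13, Mul(41, Rational(1, 3))), -1)) = Mul(Rational(1, 2), Pow(Add(13, Rational(41, 3)), -1)) = Mul(Rational(1, 2), Pow(Rational(80, 3), -1)) = Mul(Rational(1, 2), Rational(3, 80)) = Rational(3, 160) ≈ 0.018750)
Mul(Mul(61, Mul(-7, 18)), u) = Mul(Mul(61, Mul(-7, 18)), Rational(3, 160)) = Mul(Mul(61, -126), Rational(3, 160)) = Mul(-7686, Rational(3, 160)) = Rational(-11529, 80)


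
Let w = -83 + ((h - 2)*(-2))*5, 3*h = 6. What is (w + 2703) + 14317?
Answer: 16937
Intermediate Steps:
h = 2 (h = (1/3)*6 = 2)
w = -83 (w = -83 + ((2 - 2)*(-2))*5 = -83 + (0*(-2))*5 = -83 + 0*5 = -83 + 0 = -83)
(w + 2703) + 14317 = (-83 + 2703) + 14317 = 2620 + 14317 = 16937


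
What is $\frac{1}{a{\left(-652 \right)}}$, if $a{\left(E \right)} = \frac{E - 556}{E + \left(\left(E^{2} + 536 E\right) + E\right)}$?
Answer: $- \frac{9291}{151} \approx -61.53$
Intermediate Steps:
$a{\left(E \right)} = \frac{-556 + E}{E^{2} + 538 E}$ ($a{\left(E \right)} = \frac{-556 + E}{E + \left(E^{2} + 537 E\right)} = \frac{-556 + E}{E^{2} + 538 E}$)
$\frac{1}{a{\left(-652 \right)}} = \frac{1}{\frac{1}{-652} \frac{1}{538 - 652} \left(-556 - 652\right)} = \frac{1}{\left(- \frac{1}{652}\right) \frac{1}{-114} \left(-1208\right)} = \frac{1}{\left(- \frac{1}{652}\right) \left(- \frac{1}{114}\right) \left(-1208\right)} = \frac{1}{- \frac{151}{9291}} = - \frac{9291}{151}$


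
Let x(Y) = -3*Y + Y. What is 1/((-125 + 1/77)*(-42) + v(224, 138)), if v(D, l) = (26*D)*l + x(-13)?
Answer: 11/8898862 ≈ 1.2361e-6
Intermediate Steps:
x(Y) = -2*Y
v(D, l) = 26 + 26*D*l (v(D, l) = (26*D)*l - 2*(-13) = 26*D*l + 26 = 26 + 26*D*l)
1/((-125 + 1/77)*(-42) + v(224, 138)) = 1/((-125 + 1/77)*(-42) + (26 + 26*224*138)) = 1/((-125 + 1/77)*(-42) + (26 + 803712)) = 1/(-9624/77*(-42) + 803738) = 1/(57744/11 + 803738) = 1/(8898862/11) = 11/8898862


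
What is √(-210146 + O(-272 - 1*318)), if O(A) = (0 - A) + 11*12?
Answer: 4*I*√13089 ≈ 457.63*I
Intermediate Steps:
O(A) = 132 - A (O(A) = -A + 132 = 132 - A)
√(-210146 + O(-272 - 1*318)) = √(-210146 + (132 - (-272 - 1*318))) = √(-210146 + (132 - (-272 - 318))) = √(-210146 + (132 - 1*(-590))) = √(-210146 + (132 + 590)) = √(-210146 + 722) = √(-209424) = 4*I*√13089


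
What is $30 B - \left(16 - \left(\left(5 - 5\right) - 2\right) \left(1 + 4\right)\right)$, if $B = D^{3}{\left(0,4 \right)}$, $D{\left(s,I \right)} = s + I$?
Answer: $1894$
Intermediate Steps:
$D{\left(s,I \right)} = I + s$
$B = 64$ ($B = \left(4 + 0\right)^{3} = 4^{3} = 64$)
$30 B - \left(16 - \left(\left(5 - 5\right) - 2\right) \left(1 + 4\right)\right) = 30 \cdot 64 - \left(16 - \left(\left(5 - 5\right) - 2\right) \left(1 + 4\right)\right) = 1920 - \left(16 - \left(\left(5 - 5\right) - 2\right) 5\right) = 1920 - \left(16 - \left(0 - 2\right) 5\right) = 1920 - 26 = 1894$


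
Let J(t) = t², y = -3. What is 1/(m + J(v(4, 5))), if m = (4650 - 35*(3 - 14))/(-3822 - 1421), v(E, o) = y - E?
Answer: 5243/251872 ≈ 0.020816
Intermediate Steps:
v(E, o) = -3 - E
m = -5035/5243 (m = (4650 - 35*(-11))/(-5243) = (4650 + 385)*(-1/5243) = 5035*(-1/5243) = -5035/5243 ≈ -0.96033)
1/(m + J(v(4, 5))) = 1/(-5035/5243 + (-3 - 1*4)²) = 1/(-5035/5243 + (-3 - 4)²) = 1/(-5035/5243 + (-7)²) = 1/(-5035/5243 + 49) = 1/(251872/5243) = 5243/251872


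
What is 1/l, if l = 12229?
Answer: 1/12229 ≈ 8.1773e-5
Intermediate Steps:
1/l = 1/12229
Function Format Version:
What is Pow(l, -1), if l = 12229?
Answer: Rational(1, 12229) ≈ 8.1773e-5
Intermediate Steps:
Pow(l, -1) = Pow(12229, -1) = Rational(1, 12229)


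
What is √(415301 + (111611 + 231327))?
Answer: √758239 ≈ 870.77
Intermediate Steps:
√(415301 + (111611 + 231327)) = √(415301 + 342938) = √758239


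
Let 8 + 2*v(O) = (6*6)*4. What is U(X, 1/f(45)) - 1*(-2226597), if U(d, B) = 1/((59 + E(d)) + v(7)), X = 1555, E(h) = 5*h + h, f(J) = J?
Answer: 21056927830/9457 ≈ 2.2266e+6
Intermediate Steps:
E(h) = 6*h
v(O) = 68 (v(O) = -4 + ((6*6)*4)/2 = -4 + (36*4)/2 = -4 + (1/2)*144 = -4 + 72 = 68)
U(d, B) = 1/(127 + 6*d) (U(d, B) = 1/((59 + 6*d) + 68) = 1/(127 + 6*d))
U(X, 1/f(45)) - 1*(-2226597) = 1/(127 + 6*1555) - 1*(-2226597) = 1/(127 + 9330) + 2226597 = 1/9457 + 2226597 = 21056927830/9457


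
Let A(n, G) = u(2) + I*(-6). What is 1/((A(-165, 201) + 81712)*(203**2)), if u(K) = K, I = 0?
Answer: 1/3367352226 ≈ 2.9697e-10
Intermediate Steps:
A(n, G) = 2 (A(n, G) = 2 + 0*(-6) = 2 + 0 = 2)
1/((A(-165, 201) + 81712)*(203**2)) = 1/((2 + 81712)*(203**2)) = 1/(81714*41209) = (1/81714)*(1/41209) = 1/3367352226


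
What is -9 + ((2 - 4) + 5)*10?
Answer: 21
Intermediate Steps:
-9 + ((2 - 4) + 5)*10 = -9 + (-2 + 5)*10 = -9 + 3*10 = -9 + 30 = 21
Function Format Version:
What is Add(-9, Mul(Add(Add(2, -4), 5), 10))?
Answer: 21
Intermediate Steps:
Add(-9, Mul(Add(Add(2, -4), 5), 10)) = Add(-9, Mul(Add(-2, 5), 10)) = Add(-9, Mul(3, 10)) = Add(-9, 30) = 21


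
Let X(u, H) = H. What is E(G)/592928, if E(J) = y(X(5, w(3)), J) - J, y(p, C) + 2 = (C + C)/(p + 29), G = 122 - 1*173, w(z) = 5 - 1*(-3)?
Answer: 1711/21938336 ≈ 7.7991e-5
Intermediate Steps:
w(z) = 8 (w(z) = 5 + 3 = 8)
G = -51 (G = 122 - 173 = -51)
y(p, C) = -2 + 2*C/(29 + p) (y(p, C) = -2 + (C + C)/(p + 29) = -2 + (2*C)/(29 + p) = -2 + 2*C/(29 + p))
E(J) = -2 - 35*J/37 (E(J) = 2*(-29 + J - 1*8)/(29 + 8) - J = 2*(-29 + J - 8)/37 - J = 2*(1/37)*(-37 + J) - J = (-2 + 2*J/37) - J = -2 - 35*J/37)
E(G)/592928 = (-2 - 35/37*(-51))/592928 = (-2 + 1785/37)*(1/592928) = (1711/37)*(1/592928) = 1711/21938336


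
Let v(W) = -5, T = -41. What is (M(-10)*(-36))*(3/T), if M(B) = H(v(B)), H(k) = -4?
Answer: -432/41 ≈ -10.537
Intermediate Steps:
M(B) = -4
(M(-10)*(-36))*(3/T) = (-4*(-36))*(3/(-41)) = 144*(3*(-1/41)) = 144*(-3/41) = -432/41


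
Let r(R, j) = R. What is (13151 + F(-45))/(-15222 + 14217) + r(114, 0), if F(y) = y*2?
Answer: 101509/1005 ≈ 101.00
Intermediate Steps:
F(y) = 2*y
(13151 + F(-45))/(-15222 + 14217) + r(114, 0) = (13151 + 2*(-45))/(-15222 + 14217) + 114 = (13151 - 90)/(-1005) + 114 = 13061*(-1/1005) + 114 = -13061/1005 + 114 = 101509/1005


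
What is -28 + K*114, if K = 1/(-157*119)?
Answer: -523238/18683 ≈ -28.006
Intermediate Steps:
K = -1/18683 (K = -1/157*1/119 = -1/18683 ≈ -5.3525e-5)
-28 + K*114 = -28 - 1/18683*114 = -28 - 114/18683 = -523238/18683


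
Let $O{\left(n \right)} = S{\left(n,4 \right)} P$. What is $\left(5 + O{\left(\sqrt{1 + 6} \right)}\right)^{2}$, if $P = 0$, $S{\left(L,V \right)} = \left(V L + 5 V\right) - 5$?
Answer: $25$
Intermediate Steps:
$S{\left(L,V \right)} = -5 + 5 V + L V$ ($S{\left(L,V \right)} = \left(L V + 5 V\right) - 5 = \left(5 V + L V\right) - 5 = -5 + 5 V + L V$)
$O{\left(n \right)} = 0$ ($O{\left(n \right)} = \left(-5 + 5 \cdot 4 + n 4\right) 0 = \left(-5 + 20 + 4 n\right) 0 = \left(15 + 4 n\right) 0 = 0$)
$\left(5 + O{\left(\sqrt{1 + 6} \right)}\right)^{2} = \left(5 + 0\right)^{2} = 5^{2} = 25$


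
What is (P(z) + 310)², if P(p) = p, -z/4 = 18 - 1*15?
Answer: 88804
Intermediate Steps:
z = -12 (z = -4*(18 - 1*15) = -4*(18 - 15) = -4*3 = -12)
(P(z) + 310)² = (-12 + 310)² = 298² = 88804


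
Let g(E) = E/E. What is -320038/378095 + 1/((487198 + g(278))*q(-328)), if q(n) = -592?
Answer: -92305938966799/109050843495760 ≈ -0.84645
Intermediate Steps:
g(E) = 1
-320038/378095 + 1/((487198 + g(278))*q(-328)) = -320038/378095 + 1/((487198 + 1)*(-592)) = -320038*1/378095 - 1/592/487199 = -320038/378095 + (1/487199)*(-1/592) = -320038/378095 - 1/288421808 = -92305938966799/109050843495760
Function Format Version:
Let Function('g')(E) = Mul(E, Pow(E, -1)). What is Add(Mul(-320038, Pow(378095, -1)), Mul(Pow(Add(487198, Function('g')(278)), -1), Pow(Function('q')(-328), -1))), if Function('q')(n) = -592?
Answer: Rational(-92305938966799, 109050843495760) ≈ -0.84645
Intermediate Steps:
Function('g')(E) = 1
Add(Mul(-320038, Pow(378095, -1)), Mul(Pow(Add(487198, Function('g')(278)), -1), Pow(Function('q')(-328), -1))) = Add(Mul(-320038, Pow(378095, -1)), Mul(Pow(Add(487198, 1), -1), Pow(-592, -1))) = Add(Mul(-320038, Rational(1, 378095)), Mul(Pow(487199, -1), Rational(-1, 592))) = Add(Rational(-320038, 378095), Mul(Rational(1, 487199), Rational(-1, 592))) = Add(Rational(-320038, 378095), Rational(-1, 288421808)) = Rational(-92305938966799, 109050843495760)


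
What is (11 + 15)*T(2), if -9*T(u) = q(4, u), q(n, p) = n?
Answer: -104/9 ≈ -11.556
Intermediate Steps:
T(u) = -4/9 (T(u) = -⅑*4 = -4/9)
(11 + 15)*T(2) = (11 + 15)*(-4/9) = 26*(-4/9) = -104/9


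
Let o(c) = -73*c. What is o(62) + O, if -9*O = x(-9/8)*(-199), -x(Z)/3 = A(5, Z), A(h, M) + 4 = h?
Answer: -13777/3 ≈ -4592.3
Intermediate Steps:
A(h, M) = -4 + h
x(Z) = -3 (x(Z) = -3*(-4 + 5) = -3*1 = -3)
O = -199/3 (O = -(-1)*(-199)/3 = -⅑*597 = -199/3 ≈ -66.333)
o(62) + O = -73*62 - 199/3 = -4526 - 199/3 = -13777/3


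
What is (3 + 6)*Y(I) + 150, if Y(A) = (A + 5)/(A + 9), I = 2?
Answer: 1713/11 ≈ 155.73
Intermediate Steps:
Y(A) = (5 + A)/(9 + A)
(3 + 6)*Y(I) + 150 = (3 + 6)*((5 + 2)/(9 + 2)) + 150 = 9*(7/11) + 150 = 63/11 + 150 = 1713/11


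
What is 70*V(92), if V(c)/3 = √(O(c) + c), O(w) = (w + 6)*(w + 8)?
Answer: 420*√2473 ≈ 20886.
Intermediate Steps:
O(w) = (6 + w)*(8 + w)
V(c) = 3*√(48 + c² + 15*c) (V(c) = 3*√((48 + c² + 14*c) + c) = 3*√(48 + c² + 15*c))
70*V(92) = 70*(3*√(48 + 92² + 15*92)) = 70*(3*√(48 + 8464 + 1380)) = 70*(3*√9892) = 70*(3*(2*√2473)) = 70*(6*√2473) = 420*√2473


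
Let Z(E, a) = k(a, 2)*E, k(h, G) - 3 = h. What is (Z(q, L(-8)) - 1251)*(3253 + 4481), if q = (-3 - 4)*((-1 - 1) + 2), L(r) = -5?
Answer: -9675234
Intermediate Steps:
k(h, G) = 3 + h
q = 0 (q = -7*(-2 + 2) = -7*0 = 0)
Z(E, a) = E*(3 + a) (Z(E, a) = (3 + a)*E = E*(3 + a))
(Z(q, L(-8)) - 1251)*(3253 + 4481) = (0*(3 - 5) - 1251)*(3253 + 4481) = (0*(-2) - 1251)*7734 = (0 - 1251)*7734 = -1251*7734 = -9675234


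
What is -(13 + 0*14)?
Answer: -13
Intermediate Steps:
-(13 + 0*14) = -(13 + 0) = -1*13 = -13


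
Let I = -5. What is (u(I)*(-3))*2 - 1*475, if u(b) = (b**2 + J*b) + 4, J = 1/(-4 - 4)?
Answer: -2611/4 ≈ -652.75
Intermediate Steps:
J = -1/8 (J = 1/(-8) = -1/8 ≈ -0.12500)
u(b) = 4 + b**2 - b/8 (u(b) = (b**2 - b/8) + 4 = 4 + b**2 - b/8)
(u(I)*(-3))*2 - 1*475 = ((4 + (-5)**2 - 1/8*(-5))*(-3))*2 - 1*475 = ((4 + 25 + 5/8)*(-3))*2 - 475 = ((237/8)*(-3))*2 - 475 = -711/8*2 - 475 = -711/4 - 475 = -2611/4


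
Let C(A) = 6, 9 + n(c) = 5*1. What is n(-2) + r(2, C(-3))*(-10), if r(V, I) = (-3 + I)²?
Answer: -94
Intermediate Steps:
n(c) = -4 (n(c) = -9 + 5*1 = -9 + 5 = -4)
n(-2) + r(2, C(-3))*(-10) = -4 + (-3 + 6)²*(-10) = -4 + 3²*(-10) = -4 + 9*(-10) = -4 - 90 = -94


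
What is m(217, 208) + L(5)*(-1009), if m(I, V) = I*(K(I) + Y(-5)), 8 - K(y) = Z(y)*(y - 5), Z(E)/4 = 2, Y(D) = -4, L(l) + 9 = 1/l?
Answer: -1791424/5 ≈ -3.5829e+5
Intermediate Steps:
L(l) = -9 + 1/l
Z(E) = 8 (Z(E) = 4*2 = 8)
K(y) = 48 - 8*y (K(y) = 8 - 8*(y - 5) = 8 - 8*(-5 + y) = 8 - (-40 + 8*y) = 8 + (40 - 8*y) = 48 - 8*y)
m(I, V) = I*(44 - 8*I) (m(I, V) = I*((48 - 8*I) - 4) = I*(44 - 8*I))
m(217, 208) + L(5)*(-1009) = 4*217*(11 - 2*217) + (-9 + 1/5)*(-1009) = 4*217*(11 - 434) + (-9 + ⅕)*(-1009) = 4*217*(-423) - 44/5*(-1009) = -367164 + 44396/5 = -1791424/5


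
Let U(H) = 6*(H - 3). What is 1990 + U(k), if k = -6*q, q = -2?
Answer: 2044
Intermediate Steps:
k = 12 (k = -6*(-2) = 12)
U(H) = -18 + 6*H (U(H) = 6*(-3 + H) = -18 + 6*H)
1990 + U(k) = 1990 + (-18 + 6*12) = 1990 + (-18 + 72) = 1990 + 54 = 2044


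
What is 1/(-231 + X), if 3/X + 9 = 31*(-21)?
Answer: -220/50821 ≈ -0.0043289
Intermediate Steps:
X = -1/220 (X = 3/(-9 + 31*(-21)) = 3/(-9 - 651) = 3/(-660) = 3*(-1/660) = -1/220 ≈ -0.0045455)
1/(-231 + X) = 1/(-231 - 1/220) = 1/(-50821/220) = -220/50821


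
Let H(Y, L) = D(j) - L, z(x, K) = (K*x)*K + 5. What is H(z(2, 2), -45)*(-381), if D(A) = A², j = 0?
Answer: -17145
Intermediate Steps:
z(x, K) = 5 + x*K² (z(x, K) = x*K² + 5 = 5 + x*K²)
H(Y, L) = -L (H(Y, L) = 0² - L = 0 - L = -L)
H(z(2, 2), -45)*(-381) = -1*(-45)*(-381) = 45*(-381) = -17145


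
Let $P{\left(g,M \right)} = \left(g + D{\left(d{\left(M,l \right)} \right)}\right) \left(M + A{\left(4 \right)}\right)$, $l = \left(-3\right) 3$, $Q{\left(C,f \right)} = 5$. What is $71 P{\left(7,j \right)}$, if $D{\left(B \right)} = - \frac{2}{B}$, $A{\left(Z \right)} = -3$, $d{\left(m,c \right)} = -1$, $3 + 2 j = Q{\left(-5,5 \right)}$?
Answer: $-1278$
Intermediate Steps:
$l = -9$
$j = 1$ ($j = - \frac{3}{2} + \frac{1}{2} \cdot 5 = - \frac{3}{2} + \frac{5}{2} = 1$)
$P{\left(g,M \right)} = \left(-3 + M\right) \left(2 + g\right)$ ($P{\left(g,M \right)} = \left(g - \frac{2}{-1}\right) \left(M - 3\right) = \left(g - -2\right) \left(-3 + M\right) = \left(g + 2\right) \left(-3 + M\right) = \left(2 + g\right) \left(-3 + M\right) = \left(-3 + M\right) \left(2 + g\right)$)
$71 P{\left(7,j \right)} = 71 \left(-6 - 21 + 2 \cdot 1 + 1 \cdot 7\right) = 71 \left(-6 - 21 + 2 + 7\right) = 71 \left(-18\right) = -1278$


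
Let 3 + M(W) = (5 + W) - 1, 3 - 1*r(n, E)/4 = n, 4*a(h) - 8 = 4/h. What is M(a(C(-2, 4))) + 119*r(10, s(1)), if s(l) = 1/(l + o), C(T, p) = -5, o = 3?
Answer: -16646/5 ≈ -3329.2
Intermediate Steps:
a(h) = 2 + 1/h (a(h) = 2 + (4/h)/4 = 2 + 1/h)
s(l) = 1/(3 + l) (s(l) = 1/(l + 3) = 1/(3 + l))
r(n, E) = 12 - 4*n
M(W) = 1 + W (M(W) = -3 + ((5 + W) - 1) = -3 + (4 + W) = 1 + W)
M(a(C(-2, 4))) + 119*r(10, s(1)) = (1 + (2 + 1/(-5))) + 119*(12 - 4*10) = (1 + (2 - ⅕)) + 119*(12 - 40) = (1 + 9/5) + 119*(-28) = 14/5 - 3332 = -16646/5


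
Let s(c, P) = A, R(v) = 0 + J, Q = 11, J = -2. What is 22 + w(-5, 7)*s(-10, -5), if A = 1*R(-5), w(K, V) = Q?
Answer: 0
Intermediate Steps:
w(K, V) = 11
R(v) = -2 (R(v) = 0 - 2 = -2)
A = -2 (A = 1*(-2) = -2)
s(c, P) = -2
22 + w(-5, 7)*s(-10, -5) = 22 + 11*(-2) = 22 - 22 = 0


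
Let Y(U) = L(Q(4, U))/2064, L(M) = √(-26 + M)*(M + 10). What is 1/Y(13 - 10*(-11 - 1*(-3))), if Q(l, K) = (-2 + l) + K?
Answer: 688*√69/2415 ≈ 2.3664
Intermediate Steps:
Q(l, K) = -2 + K + l
L(M) = √(-26 + M)*(10 + M)
Y(U) = √(-24 + U)*(12 + U)/2064 (Y(U) = (√(-26 + (-2 + U + 4))*(10 + (-2 + U + 4)))/2064 = (√(-26 + (2 + U))*(10 + (2 + U)))*(1/2064) = (√(-24 + U)*(12 + U))*(1/2064) = √(-24 + U)*(12 + U)/2064)
1/Y(13 - 10*(-11 - 1*(-3))) = 1/(√(-24 + (13 - 10*(-11 - 1*(-3))))*(12 + (13 - 10*(-11 - 1*(-3))))/2064) = 1/(√(-24 + (13 - 10*(-11 + 3)))*(12 + (13 - 10*(-11 + 3)))/2064) = 1/(√(-24 + (13 - 10*(-8)))*(12 + (13 - 10*(-8)))/2064) = 1/(√(-24 + (13 + 80))*(12 + (13 + 80))/2064) = 1/(√(-24 + 93)*(12 + 93)/2064) = 1/((1/2064)*√69*105) = 1/(35*√69/688) = 688*√69/2415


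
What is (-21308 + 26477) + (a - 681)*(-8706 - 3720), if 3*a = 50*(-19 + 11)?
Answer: 10124075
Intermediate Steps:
a = -400/3 (a = (50*(-19 + 11))/3 = (50*(-8))/3 = (⅓)*(-400) = -400/3 ≈ -133.33)
(-21308 + 26477) + (a - 681)*(-8706 - 3720) = (-21308 + 26477) + (-400/3 - 681)*(-8706 - 3720) = 5169 - 2443/3*(-12426) = 5169 + 10118906 = 10124075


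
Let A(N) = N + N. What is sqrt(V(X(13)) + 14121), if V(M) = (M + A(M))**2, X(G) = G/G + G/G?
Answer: 33*sqrt(13) ≈ 118.98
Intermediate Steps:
A(N) = 2*N
X(G) = 2 (X(G) = 1 + 1 = 2)
V(M) = 9*M**2 (V(M) = (M + 2*M)**2 = (3*M)**2 = 9*M**2)
sqrt(V(X(13)) + 14121) = sqrt(9*2**2 + 14121) = sqrt(9*4 + 14121) = sqrt(36 + 14121) = sqrt(14157) = 33*sqrt(13)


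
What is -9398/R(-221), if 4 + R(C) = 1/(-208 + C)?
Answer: 4031742/1717 ≈ 2348.1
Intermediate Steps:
R(C) = -4 + 1/(-208 + C)
-9398/R(-221) = -9398*(-208 - 221)/(833 - 4*(-221)) = -9398*(-429/(833 + 884)) = -9398/((-1/429*1717)) = -9398/(-1717/429) = -9398*(-429/1717) = 4031742/1717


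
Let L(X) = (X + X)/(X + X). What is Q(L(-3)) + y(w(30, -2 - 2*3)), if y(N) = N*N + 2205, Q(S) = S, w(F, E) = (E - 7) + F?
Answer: 2431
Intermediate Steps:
L(X) = 1 (L(X) = (2*X)/((2*X)) = (2*X)*(1/(2*X)) = 1)
w(F, E) = -7 + E + F (w(F, E) = (-7 + E) + F = -7 + E + F)
y(N) = 2205 + N² (y(N) = N² + 2205 = 2205 + N²)
Q(L(-3)) + y(w(30, -2 - 2*3)) = 1 + (2205 + (-7 + (-2 - 2*3) + 30)²) = 1 + (2205 + (-7 + (-2 - 6) + 30)²) = 1 + (2205 + (-7 - 8 + 30)²) = 1 + (2205 + 15²) = 1 + (2205 + 225) = 1 + 2430 = 2431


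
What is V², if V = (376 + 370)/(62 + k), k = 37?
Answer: 556516/9801 ≈ 56.782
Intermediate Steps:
V = 746/99 (V = (376 + 370)/(62 + 37) = 746/99 ≈ 7.5354)
V² = (746/99)² = 556516/9801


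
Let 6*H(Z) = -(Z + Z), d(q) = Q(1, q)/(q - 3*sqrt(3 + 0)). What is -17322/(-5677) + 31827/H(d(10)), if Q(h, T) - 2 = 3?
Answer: -1084073952/5677 + 286443*sqrt(3)/5 ≈ -91732.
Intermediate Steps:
Q(h, T) = 5 (Q(h, T) = 2 + 3 = 5)
d(q) = 5/(q - 3*sqrt(3)) (d(q) = 5/(q - 3*sqrt(3 + 0)) = 5/(q - 3*sqrt(3)))
H(Z) = -Z/3 (H(Z) = (-(Z + Z))/6 = (-2*Z)/6 = -Z/3)
-17322/(-5677) + 31827/H(d(10)) = -17322/(-5677) + 31827/((-5/(3*(10 - 3*sqrt(3))))) = -17322*(-1/5677) + 31827/((-5/(3*(10 - 3*sqrt(3))))) = 17322/5677 + 31827*(-6 + 9*sqrt(3)/5) = 17322/5677 + (-190962 + 286443*sqrt(3)/5) = -1084073952/5677 + 286443*sqrt(3)/5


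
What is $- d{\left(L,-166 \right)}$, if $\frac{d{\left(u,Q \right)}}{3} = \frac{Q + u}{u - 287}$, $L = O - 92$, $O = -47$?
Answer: $- \frac{305}{142} \approx -2.1479$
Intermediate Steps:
$L = -139$ ($L = -47 - 92 = -139$)
$d{\left(u,Q \right)} = \frac{3 \left(Q + u\right)}{-287 + u}$ ($d{\left(u,Q \right)} = 3 \frac{Q + u}{u - 287} = 3 \frac{Q + u}{-287 + u} = \frac{3 \left(Q + u\right)}{-287 + u}$)
$- d{\left(L,-166 \right)} = - \frac{3 \left(-166 - 139\right)}{-287 - 139} = - \frac{3 \left(-305\right)}{-426} = - \frac{3 \left(-1\right) \left(-305\right)}{426} = \left(-1\right) \frac{305}{142} = - \frac{305}{142}$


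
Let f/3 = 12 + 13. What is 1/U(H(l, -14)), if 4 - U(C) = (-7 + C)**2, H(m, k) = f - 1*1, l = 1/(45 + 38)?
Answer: -1/4485 ≈ -0.00022297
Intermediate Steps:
f = 75 (f = 3*(12 + 13) = 3*25 = 75)
l = 1/83 ≈ 0.012048
H(m, k) = 74 (H(m, k) = 75 - 1*1 = 75 - 1 = 74)
U(C) = 4 - (-7 + C)**2
1/U(H(l, -14)) = 1/(4 - (-7 + 74)**2) = 1/(4 - 1*67**2) = 1/(4 - 1*4489) = 1/(4 - 4489) = 1/(-4485) = -1/4485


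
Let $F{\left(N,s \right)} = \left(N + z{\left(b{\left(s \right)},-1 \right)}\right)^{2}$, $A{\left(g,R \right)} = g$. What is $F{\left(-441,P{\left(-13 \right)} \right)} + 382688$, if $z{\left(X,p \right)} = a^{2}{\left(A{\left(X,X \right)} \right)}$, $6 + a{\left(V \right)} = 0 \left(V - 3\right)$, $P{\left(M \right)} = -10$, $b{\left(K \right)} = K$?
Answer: $546713$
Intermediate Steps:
$a{\left(V \right)} = -6$ ($a{\left(V \right)} = -6 + 0 \left(V - 3\right) = -6 + 0 \left(-3 + V\right) = -6 + 0 = -6$)
$z{\left(X,p \right)} = 36$ ($z{\left(X,p \right)} = \left(-6\right)^{2} = 36$)
$F{\left(N,s \right)} = \left(36 + N\right)^{2}$ ($F{\left(N,s \right)} = \left(N + 36\right)^{2} = \left(36 + N\right)^{2}$)
$F{\left(-441,P{\left(-13 \right)} \right)} + 382688 = \left(36 - 441\right)^{2} + 382688 = \left(-405\right)^{2} + 382688 = 164025 + 382688 = 546713$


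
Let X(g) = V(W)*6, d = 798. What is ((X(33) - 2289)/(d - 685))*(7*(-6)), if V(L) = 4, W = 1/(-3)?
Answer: 95130/113 ≈ 841.86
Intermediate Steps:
W = -⅓ ≈ -0.33333
X(g) = 24 (X(g) = 4*6 = 24)
((X(33) - 2289)/(d - 685))*(7*(-6)) = ((24 - 2289)/(798 - 685))*(7*(-6)) = -2265/113*(-42) = 95130/113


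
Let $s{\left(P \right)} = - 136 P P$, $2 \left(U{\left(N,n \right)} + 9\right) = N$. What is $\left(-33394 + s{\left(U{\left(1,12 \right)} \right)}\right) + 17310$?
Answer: $-25910$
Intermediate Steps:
$U{\left(N,n \right)} = -9 + \frac{N}{2}$
$s{\left(P \right)} = - 136 P^{2}$
$\left(-33394 + s{\left(U{\left(1,12 \right)} \right)}\right) + 17310 = \left(-33394 - 136 \left(-9 + \frac{1}{2} \cdot 1\right)^{2}\right) + 17310 = \left(-33394 - 136 \left(-9 + \frac{1}{2}\right)^{2}\right) + 17310 = \left(-33394 - 136 \left(- \frac{17}{2}\right)^{2}\right) + 17310 = \left(-33394 - 9826\right) + 17310 = -43220 + 17310 = -25910$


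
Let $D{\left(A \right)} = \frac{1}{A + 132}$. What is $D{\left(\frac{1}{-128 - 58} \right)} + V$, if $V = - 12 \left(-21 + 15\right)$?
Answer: $\frac{1767858}{24551} \approx 72.008$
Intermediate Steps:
$D{\left(A \right)} = \frac{1}{132 + A}$
$V = 72$ ($V = \left(-12\right) \left(-6\right) = 72$)
$D{\left(\frac{1}{-128 - 58} \right)} + V = \frac{1}{132 + \frac{1}{-128 - 58}} + 72 = \frac{1}{132 + \frac{1}{-186}} + 72 = \frac{1}{132 - \frac{1}{186}} + 72 = \frac{1}{\frac{24551}{186}} + 72 = \frac{186}{24551} + 72 = \frac{1767858}{24551}$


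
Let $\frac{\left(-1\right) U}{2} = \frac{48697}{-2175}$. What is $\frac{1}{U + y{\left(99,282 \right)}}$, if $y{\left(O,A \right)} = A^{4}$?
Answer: $\frac{2175}{13754844900194} \approx 1.5813 \cdot 10^{-10}$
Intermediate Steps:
$U = \frac{97394}{2175}$ ($U = - 2 \frac{48697}{-2175} = - 2 \cdot 48697 \left(- \frac{1}{2175}\right) = \left(-2\right) \left(- \frac{48697}{2175}\right) = \frac{97394}{2175} \approx 44.779$)
$\frac{1}{U + y{\left(99,282 \right)}} = \frac{1}{\frac{97394}{2175} + 282^{4}} = \frac{1}{\frac{97394}{2175} + 6324066576} = \frac{1}{\frac{13754844900194}{2175}} = \frac{2175}{13754844900194}$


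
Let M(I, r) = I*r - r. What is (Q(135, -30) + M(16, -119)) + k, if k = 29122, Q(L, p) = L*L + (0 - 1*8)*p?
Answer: 45802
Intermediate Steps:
Q(L, p) = L² - 8*p (Q(L, p) = L² + (0 - 8)*p = L² - 8*p)
M(I, r) = -r + I*r
(Q(135, -30) + M(16, -119)) + k = ((135² - 8*(-30)) - 119*(-1 + 16)) + 29122 = ((18225 + 240) - 119*15) + 29122 = (18465 - 1785) + 29122 = 16680 + 29122 = 45802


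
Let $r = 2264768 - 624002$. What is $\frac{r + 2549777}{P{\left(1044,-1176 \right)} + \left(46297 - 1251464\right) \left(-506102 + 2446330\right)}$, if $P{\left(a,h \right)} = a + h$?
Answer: $- \frac{598649}{334042679744} \approx -1.7921 \cdot 10^{-6}$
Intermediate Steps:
$r = 1640766$
$\frac{r + 2549777}{P{\left(1044,-1176 \right)} + \left(46297 - 1251464\right) \left(-506102 + 2446330\right)} = \frac{1640766 + 2549777}{\left(1044 - 1176\right) + \left(46297 - 1251464\right) \left(-506102 + 2446330\right)} = \frac{4190543}{-132 - 2338298758076} = \frac{4190543}{-2338298758208} = 4190543 \left(- \frac{1}{2338298758208}\right) = - \frac{598649}{334042679744}$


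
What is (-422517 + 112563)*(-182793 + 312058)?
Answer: -40066203810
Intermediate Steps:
(-422517 + 112563)*(-182793 + 312058) = -309954*129265 = -40066203810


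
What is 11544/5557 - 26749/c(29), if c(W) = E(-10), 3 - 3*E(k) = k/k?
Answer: -445909491/11114 ≈ -40121.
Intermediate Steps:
E(k) = ⅔ (E(k) = 1 - k/(3*k) = 1 - ⅓*1 = 1 - ⅓ = ⅔)
c(W) = ⅔
11544/5557 - 26749/c(29) = 11544/5557 - 26749/⅔ = 11544*(1/5557) - 26749*3/2 = 11544/5557 - 80247/2 = -445909491/11114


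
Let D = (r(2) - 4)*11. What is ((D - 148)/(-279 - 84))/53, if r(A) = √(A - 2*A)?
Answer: 64/6413 - I*√2/1749 ≈ 0.0099797 - 0.00080858*I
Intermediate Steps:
r(A) = √(-A)
D = -44 + 11*I*√2 (D = (√(-1*2) - 4)*11 = (√(-2) - 4)*11 = (I*√2 - 4)*11 = (-4 + I*√2)*11 = -44 + 11*I*√2 ≈ -44.0 + 15.556*I)
((D - 148)/(-279 - 84))/53 = (((-44 + 11*I*√2) - 148)/(-279 - 84))/53 = ((-192 + 11*I*√2)/(-363))*(1/53) = ((-192 + 11*I*√2)*(-1/363))*(1/53) = (64/121 - I*√2/33)*(1/53) = 64/6413 - I*√2/1749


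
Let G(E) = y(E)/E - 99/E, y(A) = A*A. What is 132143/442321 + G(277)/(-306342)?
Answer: 508151288306/1706087065437 ≈ 0.29785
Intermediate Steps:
y(A) = A²
G(E) = E - 99/E (G(E) = E²/E - 99/E = E - 99/E)
132143/442321 + G(277)/(-306342) = 132143/442321 + (277 - 99/277)/(-306342) = 132143*(1/442321) + (277 - 99*1/277)*(-1/306342) = 12013/40211 + (277 - 99/277)*(-1/306342) = 12013/40211 + (76630/277)*(-1/306342) = 12013/40211 - 38315/42428367 = 508151288306/1706087065437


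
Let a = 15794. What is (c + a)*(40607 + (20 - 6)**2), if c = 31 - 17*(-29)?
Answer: 665823354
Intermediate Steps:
c = 524 (c = 31 + 493 = 524)
(c + a)*(40607 + (20 - 6)**2) = (524 + 15794)*(40607 + (20 - 6)**2) = 16318*(40607 + 14**2) = 16318*(40607 + 196) = 16318*40803 = 665823354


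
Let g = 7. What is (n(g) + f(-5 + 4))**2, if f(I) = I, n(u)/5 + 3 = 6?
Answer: 196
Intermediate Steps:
n(u) = 15 (n(u) = -15 + 5*6 = -15 + 30 = 15)
(n(g) + f(-5 + 4))**2 = (15 + (-5 + 4))**2 = (15 - 1)**2 = 14**2 = 196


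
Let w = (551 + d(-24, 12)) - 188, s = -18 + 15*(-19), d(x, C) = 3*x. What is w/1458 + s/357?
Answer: -37543/57834 ≈ -0.64915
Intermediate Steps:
s = -303 (s = -18 - 285 = -303)
w = 291 (w = (551 + 3*(-24)) - 188 = (551 - 72) - 188 = 479 - 188 = 291)
w/1458 + s/357 = 291/1458 - 303/357 = 291*(1/1458) - 303*1/357 = 97/486 - 101/119 = -37543/57834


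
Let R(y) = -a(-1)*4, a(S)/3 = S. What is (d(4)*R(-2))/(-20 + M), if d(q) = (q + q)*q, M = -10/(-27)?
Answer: -5184/265 ≈ -19.562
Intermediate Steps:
a(S) = 3*S
M = 10/27 (M = -10*(-1/27) = 10/27 ≈ 0.37037)
R(y) = 12 (R(y) = -3*(-1)*4 = -1*(-3)*4 = 3*4 = 12)
d(q) = 2*q² (d(q) = (2*q)*q = 2*q²)
(d(4)*R(-2))/(-20 + M) = ((2*4²)*12)/(-20 + 10/27) = ((2*16)*12)/(-530/27) = (32*12)*(-27/530) = 384*(-27/530) = -5184/265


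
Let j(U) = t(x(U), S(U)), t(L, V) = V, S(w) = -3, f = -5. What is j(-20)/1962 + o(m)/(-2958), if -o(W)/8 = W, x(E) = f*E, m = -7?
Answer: -2199/107474 ≈ -0.020461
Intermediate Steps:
x(E) = -5*E
o(W) = -8*W
j(U) = -3
j(-20)/1962 + o(m)/(-2958) = -3/1962 - 8*(-7)/(-2958) = -3*1/1962 + 56*(-1/2958) = -1/654 - 28/1479 = -2199/107474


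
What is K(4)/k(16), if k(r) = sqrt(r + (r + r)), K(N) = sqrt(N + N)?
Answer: sqrt(6)/6 ≈ 0.40825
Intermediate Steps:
K(N) = sqrt(2)*sqrt(N) (K(N) = sqrt(2*N) = sqrt(2)*sqrt(N))
k(r) = sqrt(3)*sqrt(r) (k(r) = sqrt(r + 2*r) = sqrt(3*r) = sqrt(3)*sqrt(r))
K(4)/k(16) = (sqrt(2)*sqrt(4))/((sqrt(3)*sqrt(16))) = (sqrt(2)*2)/((sqrt(3)*4)) = (2*sqrt(2))/((4*sqrt(3))) = (2*sqrt(2))*(sqrt(3)/12) = sqrt(6)/6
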